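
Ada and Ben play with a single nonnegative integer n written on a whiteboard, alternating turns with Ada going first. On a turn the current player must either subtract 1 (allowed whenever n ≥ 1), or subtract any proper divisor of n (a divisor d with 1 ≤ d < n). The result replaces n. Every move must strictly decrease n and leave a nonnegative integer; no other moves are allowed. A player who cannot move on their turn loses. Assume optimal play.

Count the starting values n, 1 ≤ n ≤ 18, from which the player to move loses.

8

Use the standard recursion: the mover loses at a terminal position; elsewhere, the mover wins exactly when some move hands the opponent an L position.
n=0: no move → L
n=1: reaches L-position 0 → W
n=2: only reaches 1(W), which is W → L
n=3: reaches L-position 2 → W
n=4: reaches L-position 2 → W
n=5: only reaches 4(W), which is W → L
n=6: reaches L-position 5 → W
n=7: only reaches 6(W), which is W → L
n=8: reaches L-position 7 → W
n=9: only reaches 6(W), 8(W), all W → L
n=10: reaches L-position 5 → W
n=11: only reaches 10(W), which is W → L
n=12: reaches L-position 9 → W
n=13: only reaches 12(W), which is W → L
n=14: reaches L-position 7 → W
n=15: only reaches 10(W), 12(W), 14(W), all W → L
n=16: reaches L-position 15 → W
n=17: only reaches 16(W), which is W → L
n=18: reaches L-position 9 → W
L entries with 1 ≤ n ≤ 18 (n=0 is outside the asked range and is not counted): n = 2, 5, 7, 9, 11, 13, 15, 17; that makes 8.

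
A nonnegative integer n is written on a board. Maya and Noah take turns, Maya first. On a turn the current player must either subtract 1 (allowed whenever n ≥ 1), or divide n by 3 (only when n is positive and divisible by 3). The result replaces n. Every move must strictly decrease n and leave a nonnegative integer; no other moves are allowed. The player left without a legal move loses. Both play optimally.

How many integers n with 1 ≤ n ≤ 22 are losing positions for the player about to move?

Label each position W (a win for the player to move) or L (a loss). A position with no legal move is L; any other position is W exactly when some move reaches an L, and L when every move reaches a W.
n=0: no move → L
n=1: →0(L), so W
n=2: →1(W) only, which is W, so L
n=3: →2(L), so W
n=4: →3(W) only, which is W, so L
n=5: →4(L), so W
n=6: →2(L), so W
n=7: →6(W) only, which is W, so L
n=8: →7(L), so W
n=9: →3(W), 8(W) — all W, so L
n=10: →9(L), so W
n=11: →10(W) only, which is W, so L
n=12: →4(L), so W
n=13: →12(W) only, which is W, so L
n=14: →13(L), so W
n=15: →5(W), 14(W) — all W, so L
n=16: →15(L), so W
n=17: →16(W) only, which is W, so L
n=18: →17(L), so W
n=19: →18(W) only, which is W, so L
n=20: →19(L), so W
n=21: →7(L), so W
n=22: →21(W) only, which is W, so L
L entries with 1 ≤ n ≤ 22 (n=0 is outside the asked range and is not counted): n = 2, 4, 7, 9, 11, 13, 15, 17, 19, 22; that makes 10.

10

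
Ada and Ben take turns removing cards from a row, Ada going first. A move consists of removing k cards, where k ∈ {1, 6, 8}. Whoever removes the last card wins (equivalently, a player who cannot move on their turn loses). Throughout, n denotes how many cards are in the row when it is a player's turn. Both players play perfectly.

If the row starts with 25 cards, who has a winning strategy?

Build the W/L table. Terminal = L. A non-terminal position is W if it has a move to some L; otherwise it is L.
n=0: no move → L
n=1: W (go to 0, an L position)
n=2: L (sole option 1(W) is W)
n=3: W (go to 2, an L position)
n=4: L (sole option 3(W) is W)
n=5: W (go to 4, an L position)
n=6: W (go to 0, an L position)
n=7: L (options 6(W), 1(W) are all W)
n=8: W (go to 7, an L position)
n=9: L (options 8(W), 3(W), 1(W) are all W)
n=10: W (go to 9, an L position)
n=11: L (options 10(W), 5(W), 3(W) are all W)
n=12: W (go to 11, an L position)
n=13: W (go to 7, an L position)
n=14: L (options 13(W), 8(W), 6(W) are all W)
n=15: W (go to 14, an L position)
n=16: L (options 15(W), 10(W), 8(W) are all W)
n=17: W (go to 16, an L position)
n=18: L (options 17(W), 12(W), 10(W) are all W)
n=19: W (go to 18, an L position)
n=20: W (go to 14, an L position)
n=21: L (options 20(W), 15(W), 13(W) are all W)
n=22: W (go to 21, an L position)
n=23: L (options 22(W), 17(W), 15(W) are all W)
n=24: W (go to 23, an L position)
n=25: L (options 24(W), 19(W), 17(W) are all W)
The starting position 25 is L: whatever Ada does, the opponent receives a W position.

Ben wins.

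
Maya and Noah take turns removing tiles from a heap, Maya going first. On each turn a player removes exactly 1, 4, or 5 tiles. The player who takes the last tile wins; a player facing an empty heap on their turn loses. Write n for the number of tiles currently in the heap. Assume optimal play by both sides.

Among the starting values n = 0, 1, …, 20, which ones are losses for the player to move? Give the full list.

0, 2, 8, 10, 16, 18

Classify positions by backward induction: terminal positions (no move available) are L. From any other position, the mover wins iff some move reaches an L.
n=0: no move → L
n=1: W (go to 0, an L position)
n=2: L (sole option 1(W) is W)
n=3: W (go to 2, an L position)
n=4: W (go to 0, an L position)
n=5: W (go to 0, an L position)
n=6: W (go to 2, an L position)
n=7: W (go to 2, an L position)
n=8: L (options 7(W), 4(W), 3(W) are all W)
n=9: W (go to 8, an L position)
n=10: L (options 9(W), 6(W), 5(W) are all W)
n=11: W (go to 10, an L position)
n=12: W (go to 8, an L position)
n=13: W (go to 8, an L position)
n=14: W (go to 10, an L position)
n=15: W (go to 10, an L position)
n=16: L (options 15(W), 12(W), 11(W) are all W)
n=17: W (go to 16, an L position)
n=18: L (options 17(W), 14(W), 13(W) are all W)
n=19: W (go to 18, an L position)
n=20: W (go to 16, an L position)
The losing starting values of n are exactly the entries labelled L in this table (6 of them).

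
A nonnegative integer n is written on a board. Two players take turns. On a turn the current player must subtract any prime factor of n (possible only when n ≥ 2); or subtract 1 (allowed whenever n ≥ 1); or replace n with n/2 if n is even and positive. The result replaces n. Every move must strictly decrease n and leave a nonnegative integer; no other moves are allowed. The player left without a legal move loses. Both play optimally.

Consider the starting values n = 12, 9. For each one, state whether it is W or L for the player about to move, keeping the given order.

Work bottom-up. With no move the player to move loses. Otherwise the position is W if at least one move leads to an L position for the opponent, and L if every move leads to a W.
n=0: no move → L
n=1: can move to 0, which is L ⇒ W
n=2: can move to 0, which is L ⇒ W
n=3: can move to 0, which is L ⇒ W
n=4: moves to 2(W), 3(W); every one is W ⇒ L
n=5: can move to 0, which is L ⇒ W
n=6: can move to 4, which is L ⇒ W
n=7: can move to 0, which is L ⇒ W
n=8: can move to 4, which is L ⇒ W
n=9: moves to 6(W), 8(W); every one is W ⇒ L
n=10: can move to 9, which is L ⇒ W
n=11: can move to 0, which is L ⇒ W
n=12: can move to 9, which is L ⇒ W

12: W, 9: L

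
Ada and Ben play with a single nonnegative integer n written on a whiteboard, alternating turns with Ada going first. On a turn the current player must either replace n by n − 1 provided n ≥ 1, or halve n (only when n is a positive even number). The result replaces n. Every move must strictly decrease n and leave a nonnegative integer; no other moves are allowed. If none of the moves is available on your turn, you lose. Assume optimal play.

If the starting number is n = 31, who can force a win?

Label each position W (a win for the player to move) or L (a loss). A position with no legal move is L; any other position is W exactly when some move reaches an L, and L when every move reaches a W.
n=0: no move → L
n=1: W (go to 0, an L position)
n=2: L (sole option 1(W) is W)
n=3: W (go to 2, an L position)
n=4: W (go to 2, an L position)
n=5: L (sole option 4(W) is W)
n=6: W (go to 5, an L position)
n=7: L (sole option 6(W) is W)
n=8: W (go to 7, an L position)
n=9: L (sole option 8(W) is W)
n=10: W (go to 5, an L position)
n=11: L (sole option 10(W) is W)
n=12: W (go to 11, an L position)
n=13: L (sole option 12(W) is W)
n=14: W (go to 7, an L position)
n=15: L (sole option 14(W) is W)
n=16: W (go to 15, an L position)
n=17: L (sole option 16(W) is W)
n=18: W (go to 9, an L position)
n=19: L (sole option 18(W) is W)
n=20: W (go to 19, an L position)
n=21: L (sole option 20(W) is W)
n=22: W (go to 11, an L position)
n=23: L (sole option 22(W) is W)
n=24: W (go to 23, an L position)
n=25: L (sole option 24(W) is W)
n=26: W (go to 13, an L position)
n=27: L (sole option 26(W) is W)
n=28: W (go to 27, an L position)
n=29: L (sole option 28(W) is W)
n=30: W (go to 15, an L position)
n=31: L (sole option 30(W) is W)
Every move from 31 reaches a W position, so the mover loses.

Ben wins.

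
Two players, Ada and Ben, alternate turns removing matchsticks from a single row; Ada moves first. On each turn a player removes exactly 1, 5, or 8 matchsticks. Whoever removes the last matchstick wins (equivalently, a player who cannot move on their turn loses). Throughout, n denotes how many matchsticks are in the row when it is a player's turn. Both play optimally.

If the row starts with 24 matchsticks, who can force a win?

Ada wins.

Positions with no move are L. A position that does have a move is losing for the player to move precisely when every available move leads to a winning position for the opponent. Fill in the labels:
n=0: no move → L
n=1: W (go to 0, an L position)
n=2: L (sole option 1(W) is W)
n=3: W (go to 2, an L position)
n=4: L (sole option 3(W) is W)
n=5: W (go to 4, an L position)
n=6: L (options 5(W), 1(W) are all W)
n=7: W (go to 6, an L position)
n=8: W (go to 0, an L position)
n=9: W (go to 4, an L position)
n=10: W (go to 2, an L position)
n=11: W (go to 6, an L position)
n=12: W (go to 4, an L position)
n=13: L (options 12(W), 8(W), 5(W) are all W)
n=14: W (go to 13, an L position)
n=15: L (options 14(W), 10(W), 7(W) are all W)
n=16: W (go to 15, an L position)
n=17: L (options 16(W), 12(W), 9(W) are all W)
n=18: W (go to 17, an L position)
n=19: L (options 18(W), 14(W), 11(W) are all W)
n=20: W (go to 19, an L position)
n=21: W (go to 13, an L position)
n=22: W (go to 17, an L position)
n=23: W (go to 15, an L position)
n=24: W (go to 19, an L position)
The starting position 24 is W: Ada should remove 5, leaving 19, handing over an L position.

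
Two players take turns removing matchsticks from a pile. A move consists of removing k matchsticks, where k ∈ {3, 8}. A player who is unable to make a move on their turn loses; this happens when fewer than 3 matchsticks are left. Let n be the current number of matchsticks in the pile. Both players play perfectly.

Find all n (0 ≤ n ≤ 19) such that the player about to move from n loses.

0, 1, 2, 6, 7, 11, 12, 13, 17, 18

Positions with no move are L. A position that does have a move is losing for the player to move precisely when every available move leads to a winning position for the opponent. Fill in the labels:
n=0: no move → L
n=1: no move → L
n=2: no move → L
n=3: can move to 0, which is L ⇒ W
n=4: can move to 1, which is L ⇒ W
n=5: can move to 2, which is L ⇒ W
n=6: the only move is to 3(W), a W ⇒ L
n=7: the only move is to 4(W), a W ⇒ L
n=8: can move to 0, which is L ⇒ W
n=9: can move to 6, which is L ⇒ W
n=10: can move to 7, which is L ⇒ W
n=11: moves to 8(W), 3(W); every one is W ⇒ L
n=12: moves to 9(W), 4(W); every one is W ⇒ L
n=13: moves to 10(W), 5(W); every one is W ⇒ L
n=14: can move to 11, which is L ⇒ W
n=15: can move to 12, which is L ⇒ W
n=16: can move to 13, which is L ⇒ W
n=17: moves to 14(W), 9(W); every one is W ⇒ L
n=18: moves to 15(W), 10(W); every one is W ⇒ L
n=19: can move to 11, which is L ⇒ W
The losing starting values of n are exactly the entries labelled L in this table (10 of them).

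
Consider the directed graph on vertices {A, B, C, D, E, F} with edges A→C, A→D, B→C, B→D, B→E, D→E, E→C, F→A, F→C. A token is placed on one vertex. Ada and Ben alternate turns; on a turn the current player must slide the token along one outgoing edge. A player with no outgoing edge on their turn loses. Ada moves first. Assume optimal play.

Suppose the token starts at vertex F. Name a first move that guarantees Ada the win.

Move to C.

Build the W/L table. Terminal = L. A non-terminal position is W if it has a move to some L; otherwise it is L.
Every edge goes from a vertex to one that appears earlier in the order C, E, D, B, A, F, so processing vertices in that order labels each vertex after all of its successors.
C: no outgoing edge → L
E: reaches L-position C → W
D: only reaches E(W), which is W → L
B: reaches L-position D → W
A: reaches L-position D → W
F: reaches L-position C → W
From F, the L positions reachable in one move are: C.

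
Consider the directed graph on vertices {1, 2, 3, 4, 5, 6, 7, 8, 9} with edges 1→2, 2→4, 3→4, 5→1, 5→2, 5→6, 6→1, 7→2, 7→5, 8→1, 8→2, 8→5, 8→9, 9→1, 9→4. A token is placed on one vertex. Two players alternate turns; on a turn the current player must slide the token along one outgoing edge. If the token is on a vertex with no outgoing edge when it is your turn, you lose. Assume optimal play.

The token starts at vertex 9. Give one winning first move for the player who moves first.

Work bottom-up. With no move the player to move loses. Otherwise the position is W if at least one move leads to an L position for the opponent, and L if every move leads to a W.
Every edge goes from a vertex to one that appears earlier in the order 4, 2, 3, 1, 6, 5, 7, 9, 8, so processing vertices in that order labels each vertex after all of its successors.
4: no outgoing edge → L
2: can move to 4, which is L ⇒ W
3: can move to 4, which is L ⇒ W
1: the only move is to 2(W), a W ⇒ L
6: can move to 1, which is L ⇒ W
5: can move to 1, which is L ⇒ W
7: moves to 5(W), 2(W); every one is W ⇒ L
9: can move to 1, which is L ⇒ W
8: can move to 1, which is L ⇒ W
From 9, the L positions reachable in one move are: 1, 4. Any move reaching one of these is winning.

Move to 1.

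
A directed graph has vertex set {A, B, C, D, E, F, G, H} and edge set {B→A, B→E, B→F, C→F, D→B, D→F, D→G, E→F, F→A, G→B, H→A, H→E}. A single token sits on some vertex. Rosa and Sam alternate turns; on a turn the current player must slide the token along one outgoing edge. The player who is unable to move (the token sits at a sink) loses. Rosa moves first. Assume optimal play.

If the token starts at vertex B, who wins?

Build the W/L table. Terminal = L. A non-terminal position is W if it has a move to some L; otherwise it is L.
Every edge goes from a vertex to one that appears earlier in the order A, F, C, E, H, B, G, D, so processing vertices in that order labels each vertex after all of its successors.
A: no outgoing edge → L
F: W (go to A, an L position)
C: L (sole option F(W) is W)
E: L (sole option F(W) is W)
H: W (go to E, an L position)
B: W (go to E, an L position)
G: L (sole option B(W) is W)
D: W (go to G, an L position)
The starting position B is W: Rosa should move to E, handing over an L position.

Rosa wins.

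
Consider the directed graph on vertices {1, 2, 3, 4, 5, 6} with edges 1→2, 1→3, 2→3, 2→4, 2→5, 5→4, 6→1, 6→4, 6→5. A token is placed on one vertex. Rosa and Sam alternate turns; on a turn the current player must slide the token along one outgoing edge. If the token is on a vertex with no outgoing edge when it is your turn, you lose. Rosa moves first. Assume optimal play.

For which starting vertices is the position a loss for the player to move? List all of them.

3, 4

Build the W/L table. Terminal = L. A non-terminal position is W if it has a move to some L; otherwise it is L.
Every edge goes from a vertex to one that appears earlier in the order 3, 4, 5, 2, 1, 6, so processing vertices in that order labels each vertex after all of its successors.
3: no outgoing edge → L
4: no outgoing edge → L
5: reaches L-position 4 → W
2: reaches L-position 4 → W
1: reaches L-position 3 → W
6: reaches L-position 4 → W
The losing starting vertices are exactly the entries labelled L in this table (2 of them).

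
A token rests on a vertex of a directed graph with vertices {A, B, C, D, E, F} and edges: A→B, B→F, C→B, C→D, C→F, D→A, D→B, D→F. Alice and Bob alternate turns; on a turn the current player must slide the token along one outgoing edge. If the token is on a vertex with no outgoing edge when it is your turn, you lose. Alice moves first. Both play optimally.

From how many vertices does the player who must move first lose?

3

Build the W/L table. Terminal = L. A non-terminal position is W if it has a move to some L; otherwise it is L.
Every edge goes from a vertex to one that appears earlier in the order F, E, B, A, D, C, so processing vertices in that order labels each vertex after all of its successors.
F: no outgoing edge → L
E: no outgoing edge → L
B: can move to F, which is L ⇒ W
A: the only move is to B(W), a W ⇒ L
D: can move to A, which is L ⇒ W
C: can move to F, which is L ⇒ W
The L vertices are A, E, F; that is 3 in all.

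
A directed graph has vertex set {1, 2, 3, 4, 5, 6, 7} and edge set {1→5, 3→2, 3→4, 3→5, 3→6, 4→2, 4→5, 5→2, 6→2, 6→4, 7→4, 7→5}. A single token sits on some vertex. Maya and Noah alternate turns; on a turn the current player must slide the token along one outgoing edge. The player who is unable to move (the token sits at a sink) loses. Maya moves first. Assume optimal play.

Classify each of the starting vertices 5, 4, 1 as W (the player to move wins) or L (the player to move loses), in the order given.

5: W, 4: W, 1: L

Positions with no move are L. A position that does have a move is losing for the player to move precisely when every available move leads to a winning position for the opponent. Fill in the labels:
Every edge goes from a vertex to one that appears earlier in the order 2, 5, 4, 6, 1, 7, 3, so processing vertices in that order labels each vertex after all of its successors.
2: no outgoing edge → L
5: can move to 2, which is L ⇒ W
4: can move to 2, which is L ⇒ W
6: can move to 2, which is L ⇒ W
1: the only move is to 5(W), a W ⇒ L
7: moves to 4(W), 5(W); every one is W ⇒ L
3: can move to 2, which is L ⇒ W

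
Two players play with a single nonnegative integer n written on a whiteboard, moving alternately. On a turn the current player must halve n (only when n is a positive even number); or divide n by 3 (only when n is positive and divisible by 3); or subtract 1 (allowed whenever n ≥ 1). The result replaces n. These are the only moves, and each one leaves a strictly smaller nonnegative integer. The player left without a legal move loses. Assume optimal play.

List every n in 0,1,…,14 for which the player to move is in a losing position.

Positions with no move are L. A position that does have a move is losing for the player to move precisely when every available move leads to a winning position for the opponent. Fill in the labels:
n=0: no move → L
n=1: →0(L), so W
n=2: →1(W) only, which is W, so L
n=3: →2(L), so W
n=4: →2(L), so W
n=5: →4(W) only, which is W, so L
n=6: →2(L), so W
n=7: →6(W) only, which is W, so L
n=8: →7(L), so W
n=9: →3(W), 8(W) — all W, so L
n=10: →5(L), so W
n=11: →10(W) only, which is W, so L
n=12: →11(L), so W
n=13: →12(W) only, which is W, so L
n=14: →7(L), so W
The losing starting values of n are exactly the entries labelled L in this table (7 of them).

0, 2, 5, 7, 9, 11, 13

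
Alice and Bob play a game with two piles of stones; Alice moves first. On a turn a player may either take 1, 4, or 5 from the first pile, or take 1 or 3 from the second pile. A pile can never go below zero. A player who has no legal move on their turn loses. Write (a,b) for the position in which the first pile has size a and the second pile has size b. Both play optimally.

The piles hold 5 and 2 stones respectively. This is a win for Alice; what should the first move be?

Classify positions by backward induction: terminal positions (no move available) are L. From any other position, the mover wins iff some move reaches an L.
No move ever increases a pile, so every position that can arise here has a ≤ 5 and b ≤ 2; it is enough to label the cells with 0 ≤ a ≤ 5 and 0 ≤ b ≤ 2.
Every move lowers a or b (never raises either), so fill the grid row by row in increasing a, and left to right within a row: each cell's successors are then already labelled.
      b=0  b=1  b=2
a=0:    L    W    L
a=1:    W    L    W
a=2:    L    W    L
a=3:    W    L    W
a=4:    W    W    W
a=5:    W    W    W
Cells with no legal move (terminal, hence L): (0,0).
The remaining L cells, each justified by listing all of its moves:
(0,2): the only move is to (0,1)(W), a W ⇒ L
(1,1): moves to (0,1)(W), (1,0)(W); every one is W ⇒ L
(2,0): the only move is to (1,0)(W), a W ⇒ L
(2,2): moves to (1,2)(W), (2,1)(W); every one is W ⇒ L
(3,1): moves to (2,1)(W), (3,0)(W); every one is W ⇒ L
Every other cell has at least one move into one of the L cells above, so it is W.
From (5,2), the L positions reachable in one move are: (0,2).

Move to (0,2).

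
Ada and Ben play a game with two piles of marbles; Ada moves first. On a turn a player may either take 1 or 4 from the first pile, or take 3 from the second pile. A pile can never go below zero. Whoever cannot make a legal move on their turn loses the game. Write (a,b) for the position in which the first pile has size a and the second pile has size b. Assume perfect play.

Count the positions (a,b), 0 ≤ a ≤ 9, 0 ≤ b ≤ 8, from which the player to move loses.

Compute win/loss labels from the base case upward. A position with no move is L. Any other position is W if it can reach an L in one move, else L.
Every move lowers a or b (never raises either), so fill the grid row by row in increasing a, and left to right within a row: each cell's successors are then already labelled.
      b=0  b=1  b=2  b=3  b=4  b=5  b=6  b=7  b=8
a=0:    L    L    L    W    W    W    L    L    L
a=1:    W    W    W    L    L    L    W    W    W
a=2:    L    L    L    W    W    W    L    L    L
a=3:    W    W    W    L    L    L    W    W    W
a=4:    W    W    W    W    W    W    W    W    W
a=5:    L    L    L    W    W    W    L    L    L
a=6:    W    W    W    L    L    L    W    W    W
a=7:    L    L    L    W    W    W    L    L    L
a=8:    W    W    W    L    L    L    W    W    W
a=9:    W    W    W    W    W    W    W    W    W
Cells with no legal move (terminal, hence L): (0,0), (0,1), (0,2).
The remaining L cells, each justified by listing all of its moves:
(0,6): →(0,3)(W) only, which is W, so L
(0,7): →(0,4)(W) only, which is W, so L
(0,8): →(0,5)(W) only, which is W, so L
(1,3): →(0,3)(W), (1,0)(W) — all W, so L
(1,4): →(0,4)(W), (1,1)(W) — all W, so L
(1,5): →(0,5)(W), (1,2)(W) — all W, so L
(2,0): →(1,0)(W) only, which is W, so L
(2,1): →(1,1)(W) only, which is W, so L
(2,2): →(1,2)(W) only, which is W, so L
(2,6): →(1,6)(W), (2,3)(W) — all W, so L
(2,7): →(1,7)(W), (2,4)(W) — all W, so L
(2,8): →(1,8)(W), (2,5)(W) — all W, so L
(3,3): →(2,3)(W), (3,0)(W) — all W, so L
(3,4): →(2,4)(W), (3,1)(W) — all W, so L
(3,5): →(2,5)(W), (3,2)(W) — all W, so L
(5,0): →(4,0)(W), (1,0)(W) — all W, so L
(5,1): →(4,1)(W), (1,1)(W) — all W, so L
(5,2): →(4,2)(W), (1,2)(W) — all W, so L
(5,6): →(4,6)(W), (1,6)(W), (5,3)(W) — all W, so L
(5,7): →(4,7)(W), (1,7)(W), (5,4)(W) — all W, so L
(5,8): →(4,8)(W), (1,8)(W), (5,5)(W) — all W, so L
(6,3): →(5,3)(W), (2,3)(W), (6,0)(W) — all W, so L
(6,4): →(5,4)(W), (2,4)(W), (6,1)(W) — all W, so L
(6,5): →(5,5)(W), (2,5)(W), (6,2)(W) — all W, so L
(7,0): →(6,0)(W), (3,0)(W) — all W, so L
(7,1): →(6,1)(W), (3,1)(W) — all W, so L
(7,2): →(6,2)(W), (3,2)(W) — all W, so L
(7,6): →(6,6)(W), (3,6)(W), (7,3)(W) — all W, so L
(7,7): →(6,7)(W), (3,7)(W), (7,4)(W) — all W, so L
(7,8): →(6,8)(W), (3,8)(W), (7,5)(W) — all W, so L
(8,3): →(7,3)(W), (4,3)(W), (8,0)(W) — all W, so L
(8,4): →(7,4)(W), (4,4)(W), (8,1)(W) — all W, so L
(8,5): →(7,5)(W), (4,5)(W), (8,2)(W) — all W, so L
Every other cell has at least one move into one of the L cells above, so it is W.
L cells per row: a=0: 6, a=1: 3, a=2: 6, a=3: 3, a=4: 0, a=5: 6, a=6: 3, a=7: 6, a=8: 3, a=9: 0; total 36.

36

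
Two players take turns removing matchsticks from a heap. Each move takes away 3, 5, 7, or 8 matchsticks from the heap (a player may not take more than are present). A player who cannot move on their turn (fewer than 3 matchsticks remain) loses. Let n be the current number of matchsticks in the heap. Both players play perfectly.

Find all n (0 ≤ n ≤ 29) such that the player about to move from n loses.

Positions with no move are L. A position that does have a move is losing for the player to move precisely when every available move leads to a winning position for the opponent. Fill in the labels:
n=0: no move → L
n=1: no move → L
n=2: no move → L
n=3: W (go to 0, an L position)
n=4: W (go to 1, an L position)
n=5: W (go to 2, an L position)
n=6: W (go to 1, an L position)
n=7: W (go to 2, an L position)
n=8: W (go to 1, an L position)
n=9: W (go to 2, an L position)
n=10: W (go to 2, an L position)
n=11: L (options 8(W), 6(W), 4(W), 3(W) are all W)
n=12: L (options 9(W), 7(W), 5(W), 4(W) are all W)
n=13: L (options 10(W), 8(W), 6(W), 5(W) are all W)
n=14: W (go to 11, an L position)
n=15: W (go to 12, an L position)
n=16: W (go to 13, an L position)
n=17: W (go to 12, an L position)
n=18: W (go to 13, an L position)
n=19: W (go to 12, an L position)
n=20: W (go to 13, an L position)
n=21: W (go to 13, an L position)
n=22: L (options 19(W), 17(W), 15(W), 14(W) are all W)
n=23: L (options 20(W), 18(W), 16(W), 15(W) are all W)
n=24: L (options 21(W), 19(W), 17(W), 16(W) are all W)
n=25: W (go to 22, an L position)
n=26: W (go to 23, an L position)
n=27: W (go to 24, an L position)
n=28: W (go to 23, an L position)
n=29: W (go to 24, an L position)
Reading off the rows marked L gives the requested list; there are 9 such values of n.

0, 1, 2, 11, 12, 13, 22, 23, 24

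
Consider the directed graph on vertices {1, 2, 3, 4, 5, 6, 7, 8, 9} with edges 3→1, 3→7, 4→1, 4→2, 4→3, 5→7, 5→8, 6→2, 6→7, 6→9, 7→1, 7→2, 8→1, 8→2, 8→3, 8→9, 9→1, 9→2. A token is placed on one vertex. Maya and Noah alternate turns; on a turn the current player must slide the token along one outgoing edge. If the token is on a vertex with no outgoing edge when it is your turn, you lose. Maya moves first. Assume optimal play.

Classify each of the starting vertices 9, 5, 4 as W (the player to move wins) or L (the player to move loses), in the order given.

Classify positions by backward induction: terminal positions (no move available) are L. From any other position, the mover wins iff some move reaches an L.
Every edge goes from a vertex to one that appears earlier in the order 1, 2, 9, 7, 3, 8, 4, 6, 5, so processing vertices in that order labels each vertex after all of its successors.
1: no outgoing edge → L
2: no outgoing edge → L
9: W (go to 2, an L position)
7: W (go to 2, an L position)
3: W (go to 1, an L position)
8: W (go to 2, an L position)
4: W (go to 2, an L position)
6: W (go to 2, an L position)
5: L (options 8(W), 7(W) are all W)

9: W, 5: L, 4: W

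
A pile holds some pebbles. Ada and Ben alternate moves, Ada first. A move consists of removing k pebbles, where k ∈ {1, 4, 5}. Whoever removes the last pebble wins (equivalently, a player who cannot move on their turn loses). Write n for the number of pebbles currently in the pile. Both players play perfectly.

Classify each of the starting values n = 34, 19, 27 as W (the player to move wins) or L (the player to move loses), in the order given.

Positions with no move are L. A position that does have a move is losing for the player to move precisely when every available move leads to a winning position for the opponent. Fill in the labels:
n=0: no move → L
n=1: W (go to 0, an L position)
n=2: L (sole option 1(W) is W)
n=3: W (go to 2, an L position)
n=4: W (go to 0, an L position)
n=5: W (go to 0, an L position)
n=6: W (go to 2, an L position)
n=7: W (go to 2, an L position)
n=8: L (options 7(W), 4(W), 3(W) are all W)
n=9: W (go to 8, an L position)
n=10: L (options 9(W), 6(W), 5(W) are all W)
n=11: W (go to 10, an L position)
n=12: W (go to 8, an L position)
n=13: W (go to 8, an L position)
n=14: W (go to 10, an L position)
n=15: W (go to 10, an L position)
n=16: L (options 15(W), 12(W), 11(W) are all W)
n=17: W (go to 16, an L position)
n=18: L (options 17(W), 14(W), 13(W) are all W)
n=19: W (go to 18, an L position)
n=20: W (go to 16, an L position)
n=21: W (go to 16, an L position)
n=22: W (go to 18, an L position)
n=23: W (go to 18, an L position)
n=24: L (options 23(W), 20(W), 19(W) are all W)
n=25: W (go to 24, an L position)
n=26: L (options 25(W), 22(W), 21(W) are all W)
n=27: W (go to 26, an L position)
n=28: W (go to 24, an L position)
n=29: W (go to 24, an L position)
n=30: W (go to 26, an L position)
n=31: W (go to 26, an L position)
n=32: L (options 31(W), 28(W), 27(W) are all W)
n=33: W (go to 32, an L position)
n=34: L (options 33(W), 30(W), 29(W) are all W)

34: L, 19: W, 27: W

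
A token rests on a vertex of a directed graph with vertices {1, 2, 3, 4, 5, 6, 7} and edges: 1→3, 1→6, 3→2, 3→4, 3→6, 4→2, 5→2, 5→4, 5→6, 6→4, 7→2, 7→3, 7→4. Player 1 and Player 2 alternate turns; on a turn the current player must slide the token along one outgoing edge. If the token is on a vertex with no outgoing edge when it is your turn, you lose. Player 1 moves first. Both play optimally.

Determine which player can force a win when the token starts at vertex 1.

Compute win/loss labels from the base case upward. A position with no move is L. Any other position is W if it can reach an L in one move, else L.
Every edge goes from a vertex to one that appears earlier in the order 2, 4, 6, 5, 3, 7, 1, so processing vertices in that order labels each vertex after all of its successors.
2: no outgoing edge → L
4: can move to 2, which is L ⇒ W
6: the only move is to 4(W), a W ⇒ L
5: can move to 6, which is L ⇒ W
3: can move to 6, which is L ⇒ W
7: can move to 2, which is L ⇒ W
1: can move to 6, which is L ⇒ W
From 1 Player 1 can move to 6, reaching an L position.

Player 1 wins.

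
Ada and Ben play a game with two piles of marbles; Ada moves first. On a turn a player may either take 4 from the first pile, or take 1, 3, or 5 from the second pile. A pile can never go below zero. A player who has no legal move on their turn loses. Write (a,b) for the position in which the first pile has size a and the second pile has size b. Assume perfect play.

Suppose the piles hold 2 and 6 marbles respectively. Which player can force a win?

Compute win/loss labels from the base case upward. A position with no move is L. Any other position is W if it can reach an L in one move, else L.
No move ever increases a pile, so every position that can arise here has a ≤ 2 and b ≤ 6; it is enough to label the cells with 0 ≤ a ≤ 2 and 0 ≤ b ≤ 6.
Every move lowers a or b (never raises either), so fill the grid row by row in increasing a, and left to right within a row: each cell's successors are then already labelled.
      b=0  b=1  b=2  b=3  b=4  b=5  b=6
a=0:    L    W    L    W    L    W    L
a=1:    L    W    L    W    L    W    L
a=2:    L    W    L    W    L    W    L
Cells with no legal move (terminal, hence L): (0,0), (1,0), (2,0).
The remaining L cells, each justified by listing all of its moves:
(0,2): L (sole option (0,1)(W) is W)
(0,4): L (options (0,3)(W), (0,1)(W) are all W)
(0,6): L (options (0,5)(W), (0,3)(W), (0,1)(W) are all W)
(1,2): L (sole option (1,1)(W) is W)
(1,4): L (options (1,3)(W), (1,1)(W) are all W)
(1,6): L (options (1,5)(W), (1,3)(W), (1,1)(W) are all W)
(2,2): L (sole option (2,1)(W) is W)
(2,4): L (options (2,3)(W), (2,1)(W) are all W)
(2,6): L (options (2,5)(W), (2,3)(W), (2,1)(W) are all W)
Every other cell has at least one move into one of the L cells above, so it is W.
Every move from (2,6) reaches a W position, so the mover loses.

Ben wins.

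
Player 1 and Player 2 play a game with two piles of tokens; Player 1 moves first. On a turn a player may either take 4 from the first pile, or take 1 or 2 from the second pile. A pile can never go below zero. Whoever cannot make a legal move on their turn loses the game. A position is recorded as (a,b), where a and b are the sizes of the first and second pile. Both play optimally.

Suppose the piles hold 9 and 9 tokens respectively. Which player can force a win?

Compute win/loss labels from the base case upward. A position with no move is L. Any other position is W if it can reach an L in one move, else L.
No move ever increases a pile, so every position that can arise here has a ≤ 9 and b ≤ 9; it is enough to label the cells with 0 ≤ a ≤ 9 and 0 ≤ b ≤ 9.
Every move lowers a or b (never raises either), so fill the grid row by row in increasing a, and left to right within a row: each cell's successors are then already labelled.
      b=0  b=1  b=2  b=3  b=4  b=5  b=6  b=7  b=8  b=9
a=0:    L    W    W    L    W    W    L    W    W    L
a=1:    L    W    W    L    W    W    L    W    W    L
a=2:    L    W    W    L    W    W    L    W    W    L
a=3:    L    W    W    L    W    W    L    W    W    L
a=4:    W    L    W    W    L    W    W    L    W    W
a=5:    W    L    W    W    L    W    W    L    W    W
a=6:    W    L    W    W    L    W    W    L    W    W
a=7:    W    L    W    W    L    W    W    L    W    W
a=8:    L    W    W    L    W    W    L    W    W    L
a=9:    L    W    W    L    W    W    L    W    W    L
Cells with no legal move (terminal, hence L): (0,0), (1,0), (2,0), (3,0).
The remaining L cells, each justified by listing all of its moves:
(0,3): L (options (0,2)(W), (0,1)(W) are all W)
(0,6): L (options (0,5)(W), (0,4)(W) are all W)
(0,9): L (options (0,8)(W), (0,7)(W) are all W)
(1,3): L (options (1,2)(W), (1,1)(W) are all W)
(1,6): L (options (1,5)(W), (1,4)(W) are all W)
(1,9): L (options (1,8)(W), (1,7)(W) are all W)
(2,3): L (options (2,2)(W), (2,1)(W) are all W)
(2,6): L (options (2,5)(W), (2,4)(W) are all W)
(2,9): L (options (2,8)(W), (2,7)(W) are all W)
(3,3): L (options (3,2)(W), (3,1)(W) are all W)
(3,6): L (options (3,5)(W), (3,4)(W) are all W)
(3,9): L (options (3,8)(W), (3,7)(W) are all W)
(4,1): L (options (0,1)(W), (4,0)(W) are all W)
(4,4): L (options (0,4)(W), (4,3)(W), (4,2)(W) are all W)
(4,7): L (options (0,7)(W), (4,6)(W), (4,5)(W) are all W)
(5,1): L (options (1,1)(W), (5,0)(W) are all W)
(5,4): L (options (1,4)(W), (5,3)(W), (5,2)(W) are all W)
(5,7): L (options (1,7)(W), (5,6)(W), (5,5)(W) are all W)
(6,1): L (options (2,1)(W), (6,0)(W) are all W)
(6,4): L (options (2,4)(W), (6,3)(W), (6,2)(W) are all W)
(6,7): L (options (2,7)(W), (6,6)(W), (6,5)(W) are all W)
(7,1): L (options (3,1)(W), (7,0)(W) are all W)
(7,4): L (options (3,4)(W), (7,3)(W), (7,2)(W) are all W)
(7,7): L (options (3,7)(W), (7,6)(W), (7,5)(W) are all W)
(8,0): L (sole option (4,0)(W) is W)
(8,3): L (options (4,3)(W), (8,2)(W), (8,1)(W) are all W)
(8,6): L (options (4,6)(W), (8,5)(W), (8,4)(W) are all W)
(8,9): L (options (4,9)(W), (8,8)(W), (8,7)(W) are all W)
(9,0): L (sole option (5,0)(W) is W)
(9,3): L (options (5,3)(W), (9,2)(W), (9,1)(W) are all W)
(9,6): L (options (5,6)(W), (9,5)(W), (9,4)(W) are all W)
(9,9): L (options (5,9)(W), (9,8)(W), (9,7)(W) are all W)
Every other cell has at least one move into one of the L cells above, so it is W.
Every move from (9,9) reaches a W position, so the mover loses.

Player 2 wins.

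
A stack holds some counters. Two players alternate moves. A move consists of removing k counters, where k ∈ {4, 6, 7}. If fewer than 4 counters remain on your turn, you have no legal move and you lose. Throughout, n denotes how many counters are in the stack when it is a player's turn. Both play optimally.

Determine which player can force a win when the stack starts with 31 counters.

The first player wins.

Positions with no move are L. A position that does have a move is losing for the player to move precisely when every available move leads to a winning position for the opponent. Fill in the labels:
n=0: no move → L
n=1: no move → L
n=2: no move → L
n=3: no move → L
n=4: →0(L), so W
n=5: →1(L), so W
n=6: →2(L), so W
n=7: →3(L), so W
n=8: →2(L), so W
n=9: →3(L), so W
n=10: →3(L), so W
n=11: →7(W), 5(W), 4(W) — all W, so L
n=12: →8(W), 6(W), 5(W) — all W, so L
n=13: →9(W), 7(W), 6(W) — all W, so L
n=14: →10(W), 8(W), 7(W) — all W, so L
n=15: →11(L), so W
n=16: →12(L), so W
n=17: →13(L), so W
n=18: →14(L), so W
n=19: →13(L), so W
n=20: →14(L), so W
n=21: →14(L), so W
n=22: →18(W), 16(W), 15(W) — all W, so L
n=23: →19(W), 17(W), 16(W) — all W, so L
n=24: →20(W), 18(W), 17(W) — all W, so L
n=25: →21(W), 19(W), 18(W) — all W, so L
n=26: →22(L), so W
n=27: →23(L), so W
n=28: →24(L), so W
n=29: →25(L), so W
n=30: →24(L), so W
n=31: →25(L), so W
From 31 the player to move can remove 6, leaving 25, reaching an L position.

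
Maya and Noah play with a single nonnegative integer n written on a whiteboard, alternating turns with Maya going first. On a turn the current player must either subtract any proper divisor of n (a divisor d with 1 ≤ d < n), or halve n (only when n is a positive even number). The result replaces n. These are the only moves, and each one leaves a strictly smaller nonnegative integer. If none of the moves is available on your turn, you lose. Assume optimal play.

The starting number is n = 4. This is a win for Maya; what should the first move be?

Move to 3.

Work bottom-up. With no move the player to move loses. Otherwise the position is W if at least one move leads to an L position for the opponent, and L if every move leads to a W.
n=0: no move → L
n=1: no move → L
n=2: reaches L-position 1 → W
n=3: only reaches 2(W), which is W → L
n=4: reaches L-position 3 → W
From 4, the L positions reachable in one move are: 3.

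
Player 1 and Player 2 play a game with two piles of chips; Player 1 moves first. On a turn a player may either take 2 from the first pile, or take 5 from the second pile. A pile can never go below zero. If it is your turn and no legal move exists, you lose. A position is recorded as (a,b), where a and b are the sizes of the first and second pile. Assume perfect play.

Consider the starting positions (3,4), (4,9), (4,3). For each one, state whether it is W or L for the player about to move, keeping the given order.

(3,4): W, (4,9): W, (4,3): L

Work bottom-up. With no move the player to move loses. Otherwise the position is W if at least one move leads to an L position for the opponent, and L if every move leads to a W.
No move ever increases a pile, so every position that can arise here has a ≤ 4 and b ≤ 9; it is enough to label the cells with 0 ≤ a ≤ 4 and 0 ≤ b ≤ 9.
Every move lowers a or b (never raises either), so fill the grid row by row in increasing a, and left to right within a row: each cell's successors are then already labelled.
      b=0  b=1  b=2  b=3  b=4  b=5  b=6  b=7  b=8  b=9
a=0:    L    L    L    L    L    W    W    W    W    W
a=1:    L    L    L    L    L    W    W    W    W    W
a=2:    W    W    W    W    W    L    L    L    L    L
a=3:    W    W    W    W    W    L    L    L    L    L
a=4:    L    L    L    L    L    W    W    W    W    W
Cells with no legal move (terminal, hence L): (0,0), (0,1), (0,2), (0,3), (0,4), (1,0), (1,1), (1,2), (1,3), (1,4).
The remaining L cells, each justified by listing all of its moves:
(2,5): moves to (0,5)(W), (2,0)(W); every one is W ⇒ L
(2,6): moves to (0,6)(W), (2,1)(W); every one is W ⇒ L
(2,7): moves to (0,7)(W), (2,2)(W); every one is W ⇒ L
(2,8): moves to (0,8)(W), (2,3)(W); every one is W ⇒ L
(2,9): moves to (0,9)(W), (2,4)(W); every one is W ⇒ L
(3,5): moves to (1,5)(W), (3,0)(W); every one is W ⇒ L
(3,6): moves to (1,6)(W), (3,1)(W); every one is W ⇒ L
(3,7): moves to (1,7)(W), (3,2)(W); every one is W ⇒ L
(3,8): moves to (1,8)(W), (3,3)(W); every one is W ⇒ L
(3,9): moves to (1,9)(W), (3,4)(W); every one is W ⇒ L
(4,0): the only move is to (2,0)(W), a W ⇒ L
(4,1): the only move is to (2,1)(W), a W ⇒ L
(4,2): the only move is to (2,2)(W), a W ⇒ L
(4,3): the only move is to (2,3)(W), a W ⇒ L
(4,4): the only move is to (2,4)(W), a W ⇒ L
Every other cell has at least one move into one of the L cells above, so it is W.
(3,4): the move to (1,4) reaches an L cell, so W
(4,9): the move to (2,9) reaches an L cell, so W
(4,3): one of the L cells justified above, so L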